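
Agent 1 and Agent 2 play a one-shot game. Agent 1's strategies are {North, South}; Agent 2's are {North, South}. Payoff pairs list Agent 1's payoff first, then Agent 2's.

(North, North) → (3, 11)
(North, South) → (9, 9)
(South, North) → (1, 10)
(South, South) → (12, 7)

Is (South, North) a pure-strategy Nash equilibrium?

No

Holding Agent 2 at North: Agent 1 gets 1 from South but could get 3 by switching to North. Agent 1 has a profitable deviation.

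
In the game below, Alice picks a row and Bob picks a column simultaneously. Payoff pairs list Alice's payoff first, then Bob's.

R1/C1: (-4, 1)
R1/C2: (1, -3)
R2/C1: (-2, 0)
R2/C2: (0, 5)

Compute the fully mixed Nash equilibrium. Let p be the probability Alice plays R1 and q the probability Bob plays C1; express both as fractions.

p = 5/9, q = 1/3

In a mixed NE each player is indifferent between their pure strategies, so the opponent's mix sets the indifference.
Bob indifferent between C1 and C2: p·1 + (1−p)·0 = p·(-3) + (1−p)·5 ⟹ 0 + 1p = 5 + (-8)p ⟹ p = 5/9.
Alice indifferent between R1 and R2: q·(-4) + (1−q)·1 = q·(-2) + (1−q)·0 ⟹ 1 + (-5)q = 0 + (-2)q ⟹ q = 1/3.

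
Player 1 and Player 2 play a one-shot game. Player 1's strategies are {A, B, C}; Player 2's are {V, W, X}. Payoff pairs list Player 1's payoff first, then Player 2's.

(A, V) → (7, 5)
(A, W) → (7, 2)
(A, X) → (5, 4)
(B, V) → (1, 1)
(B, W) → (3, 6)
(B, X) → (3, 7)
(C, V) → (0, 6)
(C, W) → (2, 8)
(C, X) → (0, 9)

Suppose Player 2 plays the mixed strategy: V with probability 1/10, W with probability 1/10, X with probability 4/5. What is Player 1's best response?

Player 1's best reply maximizes expected payoff against the mix.
A: (1/10)·7 + (1/10)·7 + (4/5)·5 = 27/5
B: (1/10)·1 + (1/10)·3 + (4/5)·3 = 14/5
C: (1/10)·0 + (1/10)·2 + (4/5)·0 = 1/5
Highest expected payoff is 27/5, from A.

A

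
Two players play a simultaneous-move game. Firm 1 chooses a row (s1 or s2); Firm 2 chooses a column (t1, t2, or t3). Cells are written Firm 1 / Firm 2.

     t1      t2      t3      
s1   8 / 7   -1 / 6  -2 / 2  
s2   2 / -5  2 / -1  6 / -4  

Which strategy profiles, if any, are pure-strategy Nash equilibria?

(s1, t1) and (s2, t2)

A profile is a Nash equilibrium when each player is best-responding to the other.
Firm 1's best responses — vs t1: s1 (payoff 8); vs t2: s2 (payoff 2); vs t3: s2 (payoff 6).
Firm 2's best responses — vs s1: t1 (payoff 7); vs s2: t2 (payoff -1).
Mutual best responses occur at (s1, t1) and (s2, t2); at each, neither player gains by switching.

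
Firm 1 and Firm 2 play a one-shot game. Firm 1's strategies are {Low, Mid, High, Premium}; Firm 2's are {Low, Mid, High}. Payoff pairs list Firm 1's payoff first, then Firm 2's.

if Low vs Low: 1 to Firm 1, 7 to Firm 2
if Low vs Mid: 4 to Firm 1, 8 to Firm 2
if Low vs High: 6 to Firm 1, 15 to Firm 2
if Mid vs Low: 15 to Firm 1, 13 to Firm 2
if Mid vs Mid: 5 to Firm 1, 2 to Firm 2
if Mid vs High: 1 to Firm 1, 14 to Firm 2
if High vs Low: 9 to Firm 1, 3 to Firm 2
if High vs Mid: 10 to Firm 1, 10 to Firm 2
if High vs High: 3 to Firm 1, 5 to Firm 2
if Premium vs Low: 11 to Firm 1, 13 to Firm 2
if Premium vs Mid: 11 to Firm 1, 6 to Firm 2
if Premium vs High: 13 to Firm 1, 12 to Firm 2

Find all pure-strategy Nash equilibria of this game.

No pure-strategy Nash equilibrium

Check mutual best responses: a cell is a NE iff neither player can gain by unilaterally deviating.
Firm 1's best responses — vs Low: Mid (payoff 15); vs Mid: Premium (payoff 11); vs High: Premium (payoff 13).
Firm 2's best responses — vs Low: High (payoff 15); vs Mid: High (payoff 14); vs High: Mid (payoff 10); vs Premium: Low (payoff 13).
No cell has both players best-responding. For instance, Firm 1's best reply to Low is Mid, but against Mid Firm 2 prefers High over Low.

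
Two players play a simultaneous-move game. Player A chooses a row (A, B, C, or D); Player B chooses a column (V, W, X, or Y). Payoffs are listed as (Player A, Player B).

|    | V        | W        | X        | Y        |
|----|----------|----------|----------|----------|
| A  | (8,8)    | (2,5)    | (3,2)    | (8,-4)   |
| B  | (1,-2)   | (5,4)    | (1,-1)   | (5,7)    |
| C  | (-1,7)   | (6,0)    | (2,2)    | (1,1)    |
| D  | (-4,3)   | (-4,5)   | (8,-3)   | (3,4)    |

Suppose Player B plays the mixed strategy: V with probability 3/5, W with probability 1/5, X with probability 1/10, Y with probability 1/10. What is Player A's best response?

A

Player A's best reply maximizes expected payoff against the mix.
A: (3/5)·8 + (1/5)·2 + (1/10)·3 + (1/10)·8 = 63/10
B: (3/5)·1 + (1/5)·5 + (1/10)·1 + (1/10)·5 = 11/5
C: (3/5)·(-1) + (1/5)·6 + (1/10)·2 + (1/10)·1 = 9/10
D: (3/5)·(-4) + (1/5)·(-4) + (1/10)·8 + (1/10)·3 = -21/10
Highest expected payoff is 63/10, from A.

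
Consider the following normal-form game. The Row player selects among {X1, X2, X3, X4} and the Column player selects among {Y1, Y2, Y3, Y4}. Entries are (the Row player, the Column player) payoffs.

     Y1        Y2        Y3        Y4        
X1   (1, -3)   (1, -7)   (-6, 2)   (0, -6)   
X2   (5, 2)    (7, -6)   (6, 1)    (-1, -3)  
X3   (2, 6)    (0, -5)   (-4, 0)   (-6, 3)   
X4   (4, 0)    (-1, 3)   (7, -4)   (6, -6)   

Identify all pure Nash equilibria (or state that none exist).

Find each player's best response to every opponent strategy; NE are the intersections.
The Row player's best responses — vs Y1: X2 (payoff 5); vs Y2: X2 (payoff 7); vs Y3: X4 (payoff 7); vs Y4: X4 (payoff 6).
The Column player's best responses — vs X1: Y3 (payoff 2); vs X2: Y1 (payoff 2); vs X3: Y1 (payoff 6); vs X4: Y2 (payoff 3).
The only mutual best response is (X2, Y1); neither player gains by switching there.

(X2, Y1)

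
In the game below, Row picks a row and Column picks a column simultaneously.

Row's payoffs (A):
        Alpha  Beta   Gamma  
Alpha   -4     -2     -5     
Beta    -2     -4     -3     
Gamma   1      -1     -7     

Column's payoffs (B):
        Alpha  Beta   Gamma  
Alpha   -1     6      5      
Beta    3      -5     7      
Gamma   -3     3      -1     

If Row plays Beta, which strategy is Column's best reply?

Gamma

With Row fixed at Beta, Column's payoffs are: Alpha → 3, Beta → -5, Gamma → 7.
The maximum is 7, achieved by Gamma.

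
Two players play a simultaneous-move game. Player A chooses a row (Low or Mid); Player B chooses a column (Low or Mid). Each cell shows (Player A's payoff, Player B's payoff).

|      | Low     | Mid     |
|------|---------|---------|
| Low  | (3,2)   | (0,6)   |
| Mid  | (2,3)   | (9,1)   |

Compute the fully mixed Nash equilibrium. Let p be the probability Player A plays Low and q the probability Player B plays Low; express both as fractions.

p = 1/3, q = 9/10

In a mixed NE each player is indifferent between their pure strategies, so the opponent's mix sets the indifference.
Player B indifferent between Low and Mid: p·2 + (1−p)·3 = p·6 + (1−p)·1 ⟹ 3 + (-1)p = 1 + 5p ⟹ p = 1/3.
Player A indifferent between Low and Mid: q·3 + (1−q)·0 = q·2 + (1−q)·9 ⟹ 0 + 3q = 9 + (-7)q ⟹ q = 9/10.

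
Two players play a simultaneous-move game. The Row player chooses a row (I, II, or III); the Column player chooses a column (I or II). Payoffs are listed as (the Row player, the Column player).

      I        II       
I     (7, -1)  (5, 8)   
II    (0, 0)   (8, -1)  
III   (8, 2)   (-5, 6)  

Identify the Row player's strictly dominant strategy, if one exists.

Check whether one of the Row player's strategies beats all alternatives regardless of what the opponent does.
I is not dominant: against I, III gives 8 > 7.
II is not dominant: against I, I gives 7 > 0.
III is not dominant: against II, I gives 5 > -5.
No single strategy is best against every opponent action.

None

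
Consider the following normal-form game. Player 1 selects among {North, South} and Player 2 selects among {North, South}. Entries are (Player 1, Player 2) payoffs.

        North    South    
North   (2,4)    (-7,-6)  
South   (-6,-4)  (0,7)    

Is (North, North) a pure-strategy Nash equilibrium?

Holding Player 2 at North: Player 1 gets 2 from North, versus -6 from South. No profitable deviation for Player 1.
Holding Player 1 at North: Player 2 gets 4 from North, versus -6 from South. No profitable deviation for Player 2 either.

Yes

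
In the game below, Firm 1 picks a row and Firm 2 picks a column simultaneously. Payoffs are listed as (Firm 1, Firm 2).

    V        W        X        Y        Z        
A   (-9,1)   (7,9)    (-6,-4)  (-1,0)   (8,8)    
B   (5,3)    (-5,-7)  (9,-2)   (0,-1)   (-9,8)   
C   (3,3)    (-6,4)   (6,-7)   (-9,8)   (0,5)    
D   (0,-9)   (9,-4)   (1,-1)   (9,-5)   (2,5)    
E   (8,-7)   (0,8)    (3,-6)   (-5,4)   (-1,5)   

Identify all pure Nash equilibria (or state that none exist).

There is no pure-strategy Nash equilibrium

A profile is a Nash equilibrium when each player is best-responding to the other.
Firm 1's best responses — vs V: E (payoff 8); vs W: D (payoff 9); vs X: B (payoff 9); vs Y: D (payoff 9); vs Z: A (payoff 8).
Firm 2's best responses — vs A: W (payoff 9); vs B: Z (payoff 8); vs C: Y (payoff 8); vs D: Z (payoff 5); vs E: W (payoff 8).
No cell has both players best-responding. For instance, Firm 1's best reply to Y is D, but against D Firm 2 prefers Z over Y.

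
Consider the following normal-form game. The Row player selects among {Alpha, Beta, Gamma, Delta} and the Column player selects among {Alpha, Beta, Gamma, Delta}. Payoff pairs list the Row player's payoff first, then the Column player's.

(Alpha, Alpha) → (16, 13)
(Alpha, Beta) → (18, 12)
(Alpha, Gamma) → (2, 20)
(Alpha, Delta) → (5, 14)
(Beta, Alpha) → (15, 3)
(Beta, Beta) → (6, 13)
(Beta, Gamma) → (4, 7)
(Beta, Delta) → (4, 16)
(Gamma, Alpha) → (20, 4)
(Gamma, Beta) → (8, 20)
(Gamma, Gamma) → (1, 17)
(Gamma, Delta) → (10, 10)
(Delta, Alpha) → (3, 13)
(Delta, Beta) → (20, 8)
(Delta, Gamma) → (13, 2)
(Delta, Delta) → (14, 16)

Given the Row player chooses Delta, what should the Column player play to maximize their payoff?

With the Row player fixed at Delta, the Column player's payoffs are: Alpha → 13, Beta → 8, Gamma → 2, Delta → 16.
The maximum is 16, achieved by Delta.

Delta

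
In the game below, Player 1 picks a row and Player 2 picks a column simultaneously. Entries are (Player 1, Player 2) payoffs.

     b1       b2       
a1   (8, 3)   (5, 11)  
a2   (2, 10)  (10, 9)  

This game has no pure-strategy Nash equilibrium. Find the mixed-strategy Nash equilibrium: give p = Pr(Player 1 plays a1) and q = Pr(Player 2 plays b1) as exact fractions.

p = 1/9, q = 5/11

Each player's mixing probability is pinned down by making the *other* player indifferent.
Player 2 indifferent between b1 and b2: p·3 + (1−p)·10 = p·11 + (1−p)·9 ⟹ 10 + (-7)p = 9 + 2p ⟹ p = 1/9.
Player 1 indifferent between a1 and a2: q·8 + (1−q)·5 = q·2 + (1−q)·10 ⟹ 5 + 3q = 10 + (-8)q ⟹ q = 5/11.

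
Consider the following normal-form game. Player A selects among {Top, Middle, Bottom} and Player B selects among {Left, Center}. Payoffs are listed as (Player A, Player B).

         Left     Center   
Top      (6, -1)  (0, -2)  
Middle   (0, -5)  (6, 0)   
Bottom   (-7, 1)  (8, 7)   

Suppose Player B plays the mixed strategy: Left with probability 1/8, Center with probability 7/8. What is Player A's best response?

Bottom

Player A's best reply maximizes expected payoff against the mix.
Top: (1/8)·6 + (7/8)·0 = 3/4
Middle: (1/8)·0 + (7/8)·6 = 21/4
Bottom: (1/8)·(-7) + (7/8)·8 = 49/8
Highest expected payoff is 49/8, from Bottom.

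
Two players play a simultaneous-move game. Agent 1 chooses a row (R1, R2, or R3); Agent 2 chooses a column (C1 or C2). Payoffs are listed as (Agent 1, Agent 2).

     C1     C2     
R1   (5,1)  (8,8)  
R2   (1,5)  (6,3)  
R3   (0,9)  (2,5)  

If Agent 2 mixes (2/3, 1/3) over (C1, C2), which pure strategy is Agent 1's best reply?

R1

Compute Agent 1's expected payoff from each pure strategy against the given mix.
R1: (2/3)·5 + (1/3)·8 = 6
R2: (2/3)·1 + (1/3)·6 = 8/3
R3: (2/3)·0 + (1/3)·2 = 2/3
Highest expected payoff is 6, from R1.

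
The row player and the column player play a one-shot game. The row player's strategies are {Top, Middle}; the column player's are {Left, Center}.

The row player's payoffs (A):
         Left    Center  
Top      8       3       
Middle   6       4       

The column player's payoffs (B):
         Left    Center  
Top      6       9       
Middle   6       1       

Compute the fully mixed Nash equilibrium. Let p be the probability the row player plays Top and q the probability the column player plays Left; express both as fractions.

p = 5/8, q = 1/3

In a mixed NE each player is indifferent between their pure strategies, so the opponent's mix sets the indifference.
The column player indifferent between Left and Center: p·6 + (1−p)·6 = p·9 + (1−p)·1 ⟹ 6 + 0p = 1 + 8p ⟹ p = 5/8.
The row player indifferent between Top and Middle: q·8 + (1−q)·3 = q·6 + (1−q)·4 ⟹ 3 + 5q = 4 + 2q ⟹ q = 1/3.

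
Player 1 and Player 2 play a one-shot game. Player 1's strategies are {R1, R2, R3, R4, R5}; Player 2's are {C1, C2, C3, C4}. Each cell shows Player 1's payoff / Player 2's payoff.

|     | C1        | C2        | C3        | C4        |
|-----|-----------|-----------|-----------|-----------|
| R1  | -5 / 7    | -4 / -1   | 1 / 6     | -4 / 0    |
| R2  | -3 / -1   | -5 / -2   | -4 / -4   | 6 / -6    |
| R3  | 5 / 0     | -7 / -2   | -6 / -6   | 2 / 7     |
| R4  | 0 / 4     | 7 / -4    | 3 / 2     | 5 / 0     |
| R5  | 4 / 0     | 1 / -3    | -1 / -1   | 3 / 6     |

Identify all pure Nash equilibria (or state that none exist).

Check mutual best responses: a cell is a NE iff neither player can gain by unilaterally deviating.
Player 1's best responses — vs C1: R3 (payoff 5); vs C2: R4 (payoff 7); vs C3: R4 (payoff 3); vs C4: R2 (payoff 6).
Player 2's best responses — vs R1: C1 (payoff 7); vs R2: C1 (payoff -1); vs R3: C4 (payoff 7); vs R4: C1 (payoff 4); vs R5: C4 (payoff 6).
No cell has both players best-responding. For instance, Player 1's best reply to C1 is R3, but against R3 Player 2 prefers C4 over C1.

There is no pure-strategy Nash equilibrium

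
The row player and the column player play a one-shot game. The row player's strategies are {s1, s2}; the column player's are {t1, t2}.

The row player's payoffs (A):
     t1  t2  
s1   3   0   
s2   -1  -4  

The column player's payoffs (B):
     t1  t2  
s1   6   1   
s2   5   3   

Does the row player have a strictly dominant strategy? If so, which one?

Check whether one of the row player's strategies beats all alternatives regardless of what the opponent does.
s1 strictly dominates: vs t1: 3 > -1; vs t2: 0 > -4.

s1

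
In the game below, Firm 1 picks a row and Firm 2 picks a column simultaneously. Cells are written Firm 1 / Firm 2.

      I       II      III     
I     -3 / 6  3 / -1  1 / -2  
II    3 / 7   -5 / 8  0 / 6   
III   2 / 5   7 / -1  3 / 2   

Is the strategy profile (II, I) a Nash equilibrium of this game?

No

Holding Firm 2 at I: Firm 1 gets 3 from II, versus -3 from I, 2 from III. No profitable deviation for Firm 1.
Holding Firm 1 at II: Firm 2 gets 7 from I but could get 8 by switching to II. Firm 2 has a profitable deviation.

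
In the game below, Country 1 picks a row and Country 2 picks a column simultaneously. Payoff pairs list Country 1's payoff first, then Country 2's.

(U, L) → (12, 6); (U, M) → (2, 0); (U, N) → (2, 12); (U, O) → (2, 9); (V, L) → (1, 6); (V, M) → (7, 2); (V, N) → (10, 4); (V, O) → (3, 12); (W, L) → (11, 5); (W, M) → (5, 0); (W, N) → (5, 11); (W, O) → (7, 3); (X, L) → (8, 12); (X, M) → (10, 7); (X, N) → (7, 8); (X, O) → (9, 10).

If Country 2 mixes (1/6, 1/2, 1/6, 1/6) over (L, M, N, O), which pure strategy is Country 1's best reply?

X

Compute Country 1's expected payoff from each pure strategy against the given mix.
U: (1/6)·12 + (1/2)·2 + (1/6)·2 + (1/6)·2 = 11/3
V: (1/6)·1 + (1/2)·7 + (1/6)·10 + (1/6)·3 = 35/6
W: (1/6)·11 + (1/2)·5 + (1/6)·5 + (1/6)·7 = 19/3
X: (1/6)·8 + (1/2)·10 + (1/6)·7 + (1/6)·9 = 9
Highest expected payoff is 9, from X.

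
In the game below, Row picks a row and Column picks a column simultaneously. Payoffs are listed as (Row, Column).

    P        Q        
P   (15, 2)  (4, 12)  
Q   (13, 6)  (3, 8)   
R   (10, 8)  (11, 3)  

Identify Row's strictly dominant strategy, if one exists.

None

Check whether one of Row's strategies beats all alternatives regardless of what the opponent does.
P is not dominant: against Q, R gives 11 > 4.
Q is not dominant: against P, P gives 15 > 13.
R is not dominant: against P, P gives 15 > 10.
No single strategy is best against every opponent action.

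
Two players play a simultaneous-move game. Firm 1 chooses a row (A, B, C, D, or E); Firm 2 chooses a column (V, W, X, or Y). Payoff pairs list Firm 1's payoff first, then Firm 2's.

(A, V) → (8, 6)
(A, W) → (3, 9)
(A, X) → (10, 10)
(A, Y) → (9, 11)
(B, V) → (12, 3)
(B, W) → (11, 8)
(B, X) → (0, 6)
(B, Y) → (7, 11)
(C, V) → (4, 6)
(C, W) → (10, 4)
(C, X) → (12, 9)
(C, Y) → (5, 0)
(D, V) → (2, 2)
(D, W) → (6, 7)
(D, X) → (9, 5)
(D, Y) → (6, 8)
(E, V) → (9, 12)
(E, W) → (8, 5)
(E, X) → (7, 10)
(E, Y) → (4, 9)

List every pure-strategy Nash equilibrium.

(A, Y) and (C, X)

Check mutual best responses: a cell is a NE iff neither player can gain by unilaterally deviating.
Firm 1's best responses — vs V: B (payoff 12); vs W: B (payoff 11); vs X: C (payoff 12); vs Y: A (payoff 9).
Firm 2's best responses — vs A: Y (payoff 11); vs B: Y (payoff 11); vs C: X (payoff 9); vs D: Y (payoff 8); vs E: V (payoff 12).
Mutual best responses occur at (A, Y) and (C, X); at each, neither player gains by switching.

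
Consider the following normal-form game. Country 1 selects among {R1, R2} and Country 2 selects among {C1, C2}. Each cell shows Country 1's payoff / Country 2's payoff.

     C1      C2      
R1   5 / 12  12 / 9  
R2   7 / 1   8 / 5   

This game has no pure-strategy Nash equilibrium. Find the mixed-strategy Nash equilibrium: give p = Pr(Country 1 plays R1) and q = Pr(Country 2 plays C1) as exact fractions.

Each player's mixing probability is pinned down by making the *other* player indifferent.
Country 2 indifferent between C1 and C2: p·12 + (1−p)·1 = p·9 + (1−p)·5 ⟹ 1 + 11p = 5 + 4p ⟹ p = 4/7.
Country 1 indifferent between R1 and R2: q·5 + (1−q)·12 = q·7 + (1−q)·8 ⟹ 12 + (-7)q = 8 + (-1)q ⟹ q = 2/3.

p = 4/7, q = 2/3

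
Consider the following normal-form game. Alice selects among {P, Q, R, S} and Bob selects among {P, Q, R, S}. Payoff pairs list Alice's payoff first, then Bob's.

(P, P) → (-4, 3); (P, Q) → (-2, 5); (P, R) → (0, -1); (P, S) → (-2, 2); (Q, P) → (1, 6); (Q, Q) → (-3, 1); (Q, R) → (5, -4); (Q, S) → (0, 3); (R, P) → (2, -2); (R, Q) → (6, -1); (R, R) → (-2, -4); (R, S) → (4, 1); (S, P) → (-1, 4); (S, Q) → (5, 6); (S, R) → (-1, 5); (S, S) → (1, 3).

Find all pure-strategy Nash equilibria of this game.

A profile is a Nash equilibrium when each player is best-responding to the other.
Alice's best responses — vs P: R (payoff 2); vs Q: R (payoff 6); vs R: Q (payoff 5); vs S: R (payoff 4).
Bob's best responses — vs P: Q (payoff 5); vs Q: P (payoff 6); vs R: S (payoff 1); vs S: Q (payoff 6).
The only mutual best response is (R, S); neither player gains by switching there.

(R, S)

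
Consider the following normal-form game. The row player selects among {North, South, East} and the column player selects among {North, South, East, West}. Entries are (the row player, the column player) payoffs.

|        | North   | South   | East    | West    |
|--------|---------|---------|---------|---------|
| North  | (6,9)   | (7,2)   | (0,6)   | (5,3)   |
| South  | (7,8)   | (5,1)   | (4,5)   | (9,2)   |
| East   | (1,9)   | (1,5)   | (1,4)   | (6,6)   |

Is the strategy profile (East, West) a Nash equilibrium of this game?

Holding the column player at West: the row player gets 6 from East but could get 9 by switching to South. The row player has a profitable deviation.

No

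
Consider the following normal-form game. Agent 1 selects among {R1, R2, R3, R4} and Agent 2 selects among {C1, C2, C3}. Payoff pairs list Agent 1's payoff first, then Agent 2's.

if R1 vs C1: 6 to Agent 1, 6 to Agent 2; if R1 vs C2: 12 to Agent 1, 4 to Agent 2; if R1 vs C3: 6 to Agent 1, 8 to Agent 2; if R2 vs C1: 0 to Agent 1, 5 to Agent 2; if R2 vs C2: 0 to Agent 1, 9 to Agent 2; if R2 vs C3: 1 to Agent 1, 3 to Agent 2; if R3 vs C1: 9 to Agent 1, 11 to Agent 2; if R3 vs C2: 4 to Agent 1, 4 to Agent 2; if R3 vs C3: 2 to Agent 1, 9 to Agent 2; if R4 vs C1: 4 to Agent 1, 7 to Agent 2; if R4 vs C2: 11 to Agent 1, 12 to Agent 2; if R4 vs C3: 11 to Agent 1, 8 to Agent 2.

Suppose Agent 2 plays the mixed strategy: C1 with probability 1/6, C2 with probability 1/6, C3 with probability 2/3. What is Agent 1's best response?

R4

Agent 1's best reply maximizes expected payoff against the mix.
R1: (1/6)·6 + (1/6)·12 + (2/3)·6 = 7
R2: (1/6)·0 + (1/6)·0 + (2/3)·1 = 2/3
R3: (1/6)·9 + (1/6)·4 + (2/3)·2 = 7/2
R4: (1/6)·4 + (1/6)·11 + (2/3)·11 = 59/6
Highest expected payoff is 59/6, from R4.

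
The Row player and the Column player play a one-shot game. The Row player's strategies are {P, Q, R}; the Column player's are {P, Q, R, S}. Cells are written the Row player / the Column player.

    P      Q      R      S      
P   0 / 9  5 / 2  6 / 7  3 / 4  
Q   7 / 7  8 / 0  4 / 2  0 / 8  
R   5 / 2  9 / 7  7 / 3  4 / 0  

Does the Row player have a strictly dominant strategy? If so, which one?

Check whether one of the Row player's strategies beats all alternatives regardless of what the opponent does.
P is not dominant: against P, Q gives 7 > 0.
Q is not dominant: against Q, R gives 9 > 8.
R is not dominant: against P, Q gives 7 > 5.
No single strategy is best against every opponent action.

None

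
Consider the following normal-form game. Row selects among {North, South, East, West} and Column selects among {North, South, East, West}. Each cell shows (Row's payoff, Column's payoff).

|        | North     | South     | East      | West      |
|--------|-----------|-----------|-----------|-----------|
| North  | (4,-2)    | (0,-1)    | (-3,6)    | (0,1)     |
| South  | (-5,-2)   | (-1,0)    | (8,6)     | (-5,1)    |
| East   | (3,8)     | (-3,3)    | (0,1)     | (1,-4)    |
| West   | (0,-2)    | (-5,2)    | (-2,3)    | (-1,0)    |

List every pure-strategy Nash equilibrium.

Find each player's best response to every opponent strategy; NE are the intersections.
Row's best responses — vs North: North (payoff 4); vs South: North (payoff 0); vs East: South (payoff 8); vs West: East (payoff 1).
Column's best responses — vs North: East (payoff 6); vs South: East (payoff 6); vs East: North (payoff 8); vs West: East (payoff 3).
The only mutual best response is (South, East); neither player gains by switching there.

(South, East)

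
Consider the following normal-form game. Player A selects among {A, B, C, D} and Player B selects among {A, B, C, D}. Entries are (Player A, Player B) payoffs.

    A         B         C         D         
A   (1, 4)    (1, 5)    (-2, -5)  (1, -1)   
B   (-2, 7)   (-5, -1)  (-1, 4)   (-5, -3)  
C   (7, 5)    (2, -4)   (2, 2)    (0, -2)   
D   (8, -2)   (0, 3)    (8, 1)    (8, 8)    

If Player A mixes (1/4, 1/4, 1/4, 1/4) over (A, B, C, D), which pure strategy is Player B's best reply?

A

Player B's best reply maximizes expected payoff against the mix.
A: (1/4)·4 + (1/4)·7 + (1/4)·5 + (1/4)·(-2) = 7/2
B: (1/4)·5 + (1/4)·(-1) + (1/4)·(-4) + (1/4)·3 = 3/4
C: (1/4)·(-5) + (1/4)·4 + (1/4)·2 + (1/4)·1 = 1/2
D: (1/4)·(-1) + (1/4)·(-3) + (1/4)·(-2) + (1/4)·8 = 1/2
Highest expected payoff is 7/2, from A.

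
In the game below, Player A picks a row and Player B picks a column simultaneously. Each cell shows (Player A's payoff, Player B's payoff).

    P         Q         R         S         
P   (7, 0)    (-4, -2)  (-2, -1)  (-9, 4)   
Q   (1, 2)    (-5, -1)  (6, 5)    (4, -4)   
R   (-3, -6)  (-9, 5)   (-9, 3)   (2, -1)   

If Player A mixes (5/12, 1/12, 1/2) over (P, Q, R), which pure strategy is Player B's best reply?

Q

Player B's best reply maximizes expected payoff against the mix.
P: (5/12)·0 + (1/12)·2 + (1/2)·(-6) = -17/6
Q: (5/12)·(-2) + (1/12)·(-1) + (1/2)·5 = 19/12
R: (5/12)·(-1) + (1/12)·5 + (1/2)·3 = 3/2
S: (5/12)·4 + (1/12)·(-4) + (1/2)·(-1) = 5/6
Highest expected payoff is 19/12, from Q.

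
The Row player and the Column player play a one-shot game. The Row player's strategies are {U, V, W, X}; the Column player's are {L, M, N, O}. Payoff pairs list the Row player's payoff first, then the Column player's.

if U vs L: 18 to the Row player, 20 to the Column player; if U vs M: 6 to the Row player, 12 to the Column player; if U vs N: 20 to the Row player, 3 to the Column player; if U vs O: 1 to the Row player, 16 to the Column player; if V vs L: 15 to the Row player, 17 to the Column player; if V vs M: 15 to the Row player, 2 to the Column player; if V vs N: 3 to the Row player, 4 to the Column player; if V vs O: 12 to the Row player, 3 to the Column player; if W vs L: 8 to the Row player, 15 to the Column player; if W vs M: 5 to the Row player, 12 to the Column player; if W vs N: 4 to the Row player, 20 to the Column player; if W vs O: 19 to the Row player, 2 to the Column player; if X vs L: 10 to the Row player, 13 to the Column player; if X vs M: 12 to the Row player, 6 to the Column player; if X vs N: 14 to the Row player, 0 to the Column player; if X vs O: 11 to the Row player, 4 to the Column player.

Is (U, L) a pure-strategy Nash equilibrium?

Yes

Holding the Column player at L: the Row player gets 18 from U, versus 15 from V, 8 from W, 10 from X. No profitable deviation for the Row player.
Holding the Row player at U: the Column player gets 20 from L, versus 12 from M, 3 from N, 16 from O. No profitable deviation for the Column player either.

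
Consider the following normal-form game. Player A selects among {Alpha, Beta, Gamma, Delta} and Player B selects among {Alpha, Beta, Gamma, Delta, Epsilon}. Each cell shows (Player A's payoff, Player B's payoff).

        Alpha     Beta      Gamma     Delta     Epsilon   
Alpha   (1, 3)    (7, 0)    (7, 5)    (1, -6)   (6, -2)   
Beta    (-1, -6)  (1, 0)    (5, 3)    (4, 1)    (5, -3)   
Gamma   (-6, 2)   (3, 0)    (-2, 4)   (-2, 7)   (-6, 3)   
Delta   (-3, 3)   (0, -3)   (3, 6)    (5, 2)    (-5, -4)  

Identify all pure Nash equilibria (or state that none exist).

Check mutual best responses: a cell is a NE iff neither player can gain by unilaterally deviating.
Player A's best responses — vs Alpha: Alpha (payoff 1); vs Beta: Alpha (payoff 7); vs Gamma: Alpha (payoff 7); vs Delta: Delta (payoff 5); vs Epsilon: Alpha (payoff 6).
Player B's best responses — vs Alpha: Gamma (payoff 5); vs Beta: Gamma (payoff 3); vs Gamma: Delta (payoff 7); vs Delta: Gamma (payoff 6).
The only mutual best response is (Alpha, Gamma); neither player gains by switching there.

(Alpha, Gamma)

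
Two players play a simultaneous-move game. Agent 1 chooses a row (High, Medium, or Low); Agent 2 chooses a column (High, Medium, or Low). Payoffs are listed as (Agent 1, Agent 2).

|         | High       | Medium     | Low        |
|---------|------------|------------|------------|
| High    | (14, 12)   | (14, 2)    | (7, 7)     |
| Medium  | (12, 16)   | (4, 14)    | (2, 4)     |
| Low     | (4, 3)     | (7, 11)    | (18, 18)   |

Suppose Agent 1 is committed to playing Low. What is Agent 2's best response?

With Agent 1 fixed at Low, Agent 2's payoffs are: High → 3, Medium → 11, Low → 18.
The maximum is 18, achieved by Low.

Low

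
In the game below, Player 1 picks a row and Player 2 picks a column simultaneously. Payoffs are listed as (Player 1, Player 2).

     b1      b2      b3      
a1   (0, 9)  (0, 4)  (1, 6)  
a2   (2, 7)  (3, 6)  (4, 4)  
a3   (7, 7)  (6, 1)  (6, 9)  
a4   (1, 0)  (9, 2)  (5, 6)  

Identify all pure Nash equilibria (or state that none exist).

(a3, b3)

Find each player's best response to every opponent strategy; NE are the intersections.
Player 1's best responses — vs b1: a3 (payoff 7); vs b2: a4 (payoff 9); vs b3: a3 (payoff 6).
Player 2's best responses — vs a1: b1 (payoff 9); vs a2: b1 (payoff 7); vs a3: b3 (payoff 9); vs a4: b3 (payoff 6).
The only mutual best response is (a3, b3); neither player gains by switching there.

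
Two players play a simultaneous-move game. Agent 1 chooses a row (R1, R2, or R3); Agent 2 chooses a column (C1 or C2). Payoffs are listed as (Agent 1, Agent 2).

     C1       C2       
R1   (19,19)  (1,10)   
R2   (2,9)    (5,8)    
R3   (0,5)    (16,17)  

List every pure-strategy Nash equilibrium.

Check mutual best responses: a cell is a NE iff neither player can gain by unilaterally deviating.
Agent 1's best responses — vs C1: R1 (payoff 19); vs C2: R3 (payoff 16).
Agent 2's best responses — vs R1: C1 (payoff 19); vs R2: C1 (payoff 9); vs R3: C2 (payoff 17).
Mutual best responses occur at (R1, C1) and (R3, C2); at each, neither player gains by switching.

(R1, C1) and (R3, C2)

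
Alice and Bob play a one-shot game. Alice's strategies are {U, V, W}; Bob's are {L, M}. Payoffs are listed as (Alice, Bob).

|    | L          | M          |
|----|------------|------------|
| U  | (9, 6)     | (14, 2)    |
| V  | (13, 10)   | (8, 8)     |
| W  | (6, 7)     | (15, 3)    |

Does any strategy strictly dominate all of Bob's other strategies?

Check whether one of Bob's strategies beats all alternatives regardless of what the opponent does.
L strictly dominates: vs U: 6 > 2; vs V: 10 > 8; vs W: 7 > 3.

L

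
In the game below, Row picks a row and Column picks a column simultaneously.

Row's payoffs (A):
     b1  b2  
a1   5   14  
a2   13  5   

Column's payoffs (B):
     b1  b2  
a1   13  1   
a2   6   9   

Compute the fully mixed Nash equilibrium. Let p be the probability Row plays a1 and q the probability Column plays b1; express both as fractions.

In a mixed NE each player is indifferent between their pure strategies, so the opponent's mix sets the indifference.
Column indifferent between b1 and b2: p·13 + (1−p)·6 = p·1 + (1−p)·9 ⟹ 6 + 7p = 9 + (-8)p ⟹ p = 1/5.
Row indifferent between a1 and a2: q·5 + (1−q)·14 = q·13 + (1−q)·5 ⟹ 14 + (-9)q = 5 + 8q ⟹ q = 9/17.

p = 1/5, q = 9/17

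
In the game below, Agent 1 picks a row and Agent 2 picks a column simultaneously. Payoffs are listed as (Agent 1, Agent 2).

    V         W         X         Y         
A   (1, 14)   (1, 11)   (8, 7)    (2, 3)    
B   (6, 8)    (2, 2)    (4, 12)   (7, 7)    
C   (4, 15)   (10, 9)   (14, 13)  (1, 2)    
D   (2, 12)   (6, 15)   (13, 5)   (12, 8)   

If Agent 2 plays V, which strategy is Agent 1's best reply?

B

With Agent 2 fixed at V, Agent 1's payoffs are: A → 1, B → 6, C → 4, D → 2.
The maximum is 6, achieved by B.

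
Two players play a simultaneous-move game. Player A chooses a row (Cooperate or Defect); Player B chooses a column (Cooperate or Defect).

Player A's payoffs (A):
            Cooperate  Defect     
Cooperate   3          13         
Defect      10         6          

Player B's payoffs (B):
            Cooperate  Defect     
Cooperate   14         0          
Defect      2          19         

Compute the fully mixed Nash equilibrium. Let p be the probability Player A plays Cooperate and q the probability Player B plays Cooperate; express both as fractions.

p = 17/31, q = 1/2

Each player's mixing probability is pinned down by making the *other* player indifferent.
Player B indifferent between Cooperate and Defect: p·14 + (1−p)·2 = p·0 + (1−p)·19 ⟹ 2 + 12p = 19 + (-19)p ⟹ p = 17/31.
Player A indifferent between Cooperate and Defect: q·3 + (1−q)·13 = q·10 + (1−q)·6 ⟹ 13 + (-10)q = 6 + 4q ⟹ q = 1/2.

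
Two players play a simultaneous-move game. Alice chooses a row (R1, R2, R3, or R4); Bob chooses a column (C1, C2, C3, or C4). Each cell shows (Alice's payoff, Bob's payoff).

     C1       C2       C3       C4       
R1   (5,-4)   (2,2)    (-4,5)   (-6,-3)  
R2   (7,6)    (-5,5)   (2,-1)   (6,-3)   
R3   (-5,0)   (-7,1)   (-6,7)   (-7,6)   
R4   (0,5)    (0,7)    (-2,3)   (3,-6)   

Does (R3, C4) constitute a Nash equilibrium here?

No

Holding Bob at C4: Alice gets -7 from R3 but could get 6 by switching to R2. Alice has a profitable deviation.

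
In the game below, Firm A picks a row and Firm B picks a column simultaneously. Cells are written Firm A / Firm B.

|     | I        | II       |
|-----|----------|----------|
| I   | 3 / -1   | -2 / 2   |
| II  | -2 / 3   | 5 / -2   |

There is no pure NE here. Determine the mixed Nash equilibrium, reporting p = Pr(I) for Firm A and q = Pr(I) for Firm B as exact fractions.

Each player's mixing probability is pinned down by making the *other* player indifferent.
Firm B indifferent between I and II: p·(-1) + (1−p)·3 = p·2 + (1−p)·(-2) ⟹ 3 + (-4)p = (-2) + 4p ⟹ p = 5/8.
Firm A indifferent between I and II: q·3 + (1−q)·(-2) = q·(-2) + (1−q)·5 ⟹ (-2) + 5q = 5 + (-7)q ⟹ q = 7/12.

p = 5/8, q = 7/12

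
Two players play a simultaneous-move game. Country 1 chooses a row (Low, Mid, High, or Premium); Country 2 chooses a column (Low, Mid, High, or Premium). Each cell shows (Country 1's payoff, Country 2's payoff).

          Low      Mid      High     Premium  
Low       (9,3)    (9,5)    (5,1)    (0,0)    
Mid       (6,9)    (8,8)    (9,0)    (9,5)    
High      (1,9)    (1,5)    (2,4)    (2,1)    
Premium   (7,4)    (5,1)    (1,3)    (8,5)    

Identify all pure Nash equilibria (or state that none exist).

(Low, Mid)

Check mutual best responses: a cell is a NE iff neither player can gain by unilaterally deviating.
Country 1's best responses — vs Low: Low (payoff 9); vs Mid: Low (payoff 9); vs High: Mid (payoff 9); vs Premium: Mid (payoff 9).
Country 2's best responses — vs Low: Mid (payoff 5); vs Mid: Low (payoff 9); vs High: Low (payoff 9); vs Premium: Premium (payoff 5).
The only mutual best response is (Low, Mid); neither player gains by switching there.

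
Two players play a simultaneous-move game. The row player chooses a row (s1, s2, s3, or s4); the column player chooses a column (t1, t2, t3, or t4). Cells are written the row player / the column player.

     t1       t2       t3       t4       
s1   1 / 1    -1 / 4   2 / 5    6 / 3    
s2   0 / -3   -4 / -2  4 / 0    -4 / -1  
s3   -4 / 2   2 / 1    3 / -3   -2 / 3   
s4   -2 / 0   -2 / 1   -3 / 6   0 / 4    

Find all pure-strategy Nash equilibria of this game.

A profile is a Nash equilibrium when each player is best-responding to the other.
The row player's best responses — vs t1: s1 (payoff 1); vs t2: s3 (payoff 2); vs t3: s2 (payoff 4); vs t4: s1 (payoff 6).
The column player's best responses — vs s1: t3 (payoff 5); vs s2: t3 (payoff 0); vs s3: t4 (payoff 3); vs s4: t3 (payoff 6).
The only mutual best response is (s2, t3); neither player gains by switching there.

(s2, t3)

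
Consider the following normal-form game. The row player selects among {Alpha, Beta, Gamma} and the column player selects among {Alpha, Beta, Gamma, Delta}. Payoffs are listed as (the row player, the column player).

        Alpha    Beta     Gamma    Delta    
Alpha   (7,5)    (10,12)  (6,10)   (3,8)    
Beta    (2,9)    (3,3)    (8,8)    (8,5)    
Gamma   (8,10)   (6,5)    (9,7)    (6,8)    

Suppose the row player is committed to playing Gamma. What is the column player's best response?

Alpha

With the row player fixed at Gamma, the column player's payoffs are: Alpha → 10, Beta → 5, Gamma → 7, Delta → 8.
The maximum is 10, achieved by Alpha.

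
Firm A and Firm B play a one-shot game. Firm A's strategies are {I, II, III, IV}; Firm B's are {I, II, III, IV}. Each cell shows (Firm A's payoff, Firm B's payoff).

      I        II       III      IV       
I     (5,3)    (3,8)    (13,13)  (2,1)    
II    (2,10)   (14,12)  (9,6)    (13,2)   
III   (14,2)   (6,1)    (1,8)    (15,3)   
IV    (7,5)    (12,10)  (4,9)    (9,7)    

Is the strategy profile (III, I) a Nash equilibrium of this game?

Holding Firm B at I: Firm A gets 14 from III, versus 5 from I, 2 from II, 7 from IV. No profitable deviation for Firm A.
Holding Firm A at III: Firm B gets 2 from I but could get 8 by switching to III. Firm B has a profitable deviation.

No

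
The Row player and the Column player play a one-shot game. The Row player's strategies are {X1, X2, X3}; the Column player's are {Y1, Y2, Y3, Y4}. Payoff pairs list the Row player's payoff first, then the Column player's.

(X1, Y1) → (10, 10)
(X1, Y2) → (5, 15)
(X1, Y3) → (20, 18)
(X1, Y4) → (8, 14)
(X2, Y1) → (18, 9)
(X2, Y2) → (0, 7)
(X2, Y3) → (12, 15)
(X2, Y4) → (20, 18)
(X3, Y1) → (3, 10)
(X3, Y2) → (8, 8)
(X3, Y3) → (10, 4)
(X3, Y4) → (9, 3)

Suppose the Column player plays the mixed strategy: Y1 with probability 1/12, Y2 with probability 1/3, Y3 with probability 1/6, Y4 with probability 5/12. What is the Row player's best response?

X2

The Row player's best reply maximizes expected payoff against the mix.
X1: (1/12)·10 + (1/3)·5 + (1/6)·20 + (5/12)·8 = 55/6
X2: (1/12)·18 + (1/3)·0 + (1/6)·12 + (5/12)·20 = 71/6
X3: (1/12)·3 + (1/3)·8 + (1/6)·10 + (5/12)·9 = 25/3
Highest expected payoff is 71/6, from X2.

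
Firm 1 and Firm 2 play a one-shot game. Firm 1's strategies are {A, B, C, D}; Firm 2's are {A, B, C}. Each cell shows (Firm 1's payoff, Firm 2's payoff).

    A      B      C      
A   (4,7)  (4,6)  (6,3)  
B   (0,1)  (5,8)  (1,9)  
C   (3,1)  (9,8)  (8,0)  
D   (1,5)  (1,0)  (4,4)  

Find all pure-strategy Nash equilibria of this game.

(A, A) and (C, B)

Find each player's best response to every opponent strategy; NE are the intersections.
Firm 1's best responses — vs A: A (payoff 4); vs B: C (payoff 9); vs C: C (payoff 8).
Firm 2's best responses — vs A: A (payoff 7); vs B: C (payoff 9); vs C: B (payoff 8); vs D: A (payoff 5).
Mutual best responses occur at (A, A) and (C, B); at each, neither player gains by switching.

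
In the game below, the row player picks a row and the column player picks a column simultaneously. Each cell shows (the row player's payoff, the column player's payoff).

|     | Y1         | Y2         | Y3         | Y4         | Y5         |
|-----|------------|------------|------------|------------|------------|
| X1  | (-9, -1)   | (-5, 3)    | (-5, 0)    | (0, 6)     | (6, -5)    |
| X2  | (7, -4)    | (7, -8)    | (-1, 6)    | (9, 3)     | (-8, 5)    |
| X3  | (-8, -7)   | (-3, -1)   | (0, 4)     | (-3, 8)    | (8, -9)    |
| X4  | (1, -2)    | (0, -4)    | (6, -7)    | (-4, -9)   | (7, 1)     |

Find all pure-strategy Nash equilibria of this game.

Find each player's best response to every opponent strategy; NE are the intersections.
The row player's best responses — vs Y1: X2 (payoff 7); vs Y2: X2 (payoff 7); vs Y3: X4 (payoff 6); vs Y4: X2 (payoff 9); vs Y5: X3 (payoff 8).
The column player's best responses — vs X1: Y4 (payoff 6); vs X2: Y3 (payoff 6); vs X3: Y4 (payoff 8); vs X4: Y5 (payoff 1).
No cell has both players best-responding. For instance, the row player's best reply to Y2 is X2, but against X2 the column player prefers Y3 over Y2.

There is no pure-strategy Nash equilibrium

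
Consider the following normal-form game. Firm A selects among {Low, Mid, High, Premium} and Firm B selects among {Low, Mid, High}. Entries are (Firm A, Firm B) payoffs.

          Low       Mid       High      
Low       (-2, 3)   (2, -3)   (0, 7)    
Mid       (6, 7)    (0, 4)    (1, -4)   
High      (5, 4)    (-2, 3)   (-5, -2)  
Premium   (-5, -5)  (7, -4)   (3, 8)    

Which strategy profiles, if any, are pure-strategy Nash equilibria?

Find each player's best response to every opponent strategy; NE are the intersections.
Firm A's best responses — vs Low: Mid (payoff 6); vs Mid: Premium (payoff 7); vs High: Premium (payoff 3).
Firm B's best responses — vs Low: High (payoff 7); vs Mid: Low (payoff 7); vs High: Low (payoff 4); vs Premium: High (payoff 8).
Mutual best responses occur at (Mid, Low) and (Premium, High); at each, neither player gains by switching.

(Mid, Low) and (Premium, High)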